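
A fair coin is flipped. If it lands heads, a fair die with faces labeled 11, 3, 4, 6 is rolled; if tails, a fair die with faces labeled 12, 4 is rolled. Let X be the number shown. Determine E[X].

E[X | heads] = (11+3+4+6)/4 = 6.
E[X | tails] = (12+4)/2 = 8.
By the law of total expectation,
E[X] = (1/2)·(6) + (1/2)·(8) = 7.

7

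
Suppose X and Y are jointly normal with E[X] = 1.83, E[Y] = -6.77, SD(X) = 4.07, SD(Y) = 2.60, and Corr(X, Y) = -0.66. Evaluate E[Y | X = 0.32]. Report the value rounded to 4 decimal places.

For a bivariate normal, E[Y | X=x] = μ_Y + ρ·(σ_Y/σ_X)·(x − μ_X).
E[Y | X=0.32] = -6.77 + (-0.66)·(2.60/4.07)·(0.32 − (1.83)) = -6.77 + (-0.42162)·(-1.51) = -6.1334.

-6.1334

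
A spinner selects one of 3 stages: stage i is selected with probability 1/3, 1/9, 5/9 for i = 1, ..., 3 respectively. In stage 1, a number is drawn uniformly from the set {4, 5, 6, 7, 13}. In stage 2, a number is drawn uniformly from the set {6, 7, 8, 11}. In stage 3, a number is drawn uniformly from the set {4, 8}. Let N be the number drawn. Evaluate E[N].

59/9

E[N | stage 1] = (4+5+6+7+13)/5 = 7.
E[N | stage 2] = (6+7+8+11)/4 = 8.
E[N | stage 3] = (4+8)/2 = 6.
By the law of total expectation,
E[N] = (1/3)·(7) + (1/9)·(8) + (5/9)·(6) = 59/9.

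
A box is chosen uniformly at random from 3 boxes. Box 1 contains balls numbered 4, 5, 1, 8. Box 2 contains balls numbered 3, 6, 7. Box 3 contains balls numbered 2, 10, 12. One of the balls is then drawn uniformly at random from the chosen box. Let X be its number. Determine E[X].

E[X | box 1] = (4+5+1+8)/4 = 9/2.
E[X | box 2] = (3+6+7)/3 = 16/3.
E[X | box 3] = (2+10+12)/3 = 8.
By the law of total expectation,
E[X] = (1/3)·(9/2) + (1/3)·(16/3) + (1/3)·(8) = 107/18.

107/18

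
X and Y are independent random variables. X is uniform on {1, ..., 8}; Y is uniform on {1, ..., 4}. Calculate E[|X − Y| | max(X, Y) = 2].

Outcomes with max(X, Y) = 2: (1,2), (2,1), (2,2), each with probability 1/32.
E[|X − Y| | max(X, Y) = 2] = (1 + 1 + 0) / 3 = 2/3.

2/3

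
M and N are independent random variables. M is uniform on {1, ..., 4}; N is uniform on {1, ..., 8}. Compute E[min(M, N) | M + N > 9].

P(M + N > 9) = 3/16.
Summing min(M,N)·P(x,y) over outcomes with M + N > 9 gives 5/8.
E[min(M, N) | M + N > 9] = (5/8) / (3/16) = 10/3.

10/3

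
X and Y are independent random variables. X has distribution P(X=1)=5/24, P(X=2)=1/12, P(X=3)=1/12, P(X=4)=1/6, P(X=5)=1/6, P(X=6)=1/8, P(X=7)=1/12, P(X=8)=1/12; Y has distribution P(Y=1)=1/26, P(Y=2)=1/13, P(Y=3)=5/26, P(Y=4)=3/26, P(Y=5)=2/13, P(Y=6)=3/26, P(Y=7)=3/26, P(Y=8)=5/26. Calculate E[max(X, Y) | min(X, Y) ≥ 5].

233/33

P(min(X, Y) ≥ 5) = 55/208.
Summing max(X,Y)·P(x,y) over outcomes with min(X, Y) ≥ 5 gives 1165/624.
E[max(X, Y) | min(X, Y) ≥ 5] = (1165/624) / (55/208) = 233/33.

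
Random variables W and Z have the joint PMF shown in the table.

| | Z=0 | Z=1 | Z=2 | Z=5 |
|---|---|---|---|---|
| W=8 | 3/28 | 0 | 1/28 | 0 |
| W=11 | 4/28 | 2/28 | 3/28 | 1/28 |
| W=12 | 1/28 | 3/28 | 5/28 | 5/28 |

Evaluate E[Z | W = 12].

19/7

P(W = 12) = 1/2.
Σ Z·P over the event = 0·(1/28) + 1·(3/28) + 2·(5/28) + 5·(5/28) = 19/14.
E[Z | W = 12] = (19/14) / (1/2) = 19/7.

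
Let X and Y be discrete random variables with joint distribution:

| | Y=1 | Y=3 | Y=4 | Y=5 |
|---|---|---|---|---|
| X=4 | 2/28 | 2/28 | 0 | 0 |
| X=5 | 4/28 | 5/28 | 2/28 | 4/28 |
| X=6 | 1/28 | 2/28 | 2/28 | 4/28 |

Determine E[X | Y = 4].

P(Y = 4) = 1/7.
Σ X·P over the event = 5·(2/28) + 6·(2/28) = 11/14.
E[X | Y = 4] = (11/14) / (1/7) = 11/2.

11/2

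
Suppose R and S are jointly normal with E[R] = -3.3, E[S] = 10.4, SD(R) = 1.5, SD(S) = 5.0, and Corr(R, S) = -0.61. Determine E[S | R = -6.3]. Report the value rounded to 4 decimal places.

For a bivariate normal, E[S | R=x] = μ_S + ρ·(σ_S/σ_R)·(x − μ_R).
E[S | R=-6.3] = 10.4 + (-0.61)·(5.0/1.5)·(-6.3 − (-3.3)) = 10.4 + (-2.03333)·(-3) = 16.5000.

16.5000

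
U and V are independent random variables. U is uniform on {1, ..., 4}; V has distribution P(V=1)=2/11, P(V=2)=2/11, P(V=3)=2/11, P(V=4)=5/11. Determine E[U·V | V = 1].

P(V = 1) = 2/11.
Summing UV·P(x,y) over outcomes with V = 1 gives 5/11.
E[U·V | V = 1] = (5/11) / (2/11) = 5/2.

5/2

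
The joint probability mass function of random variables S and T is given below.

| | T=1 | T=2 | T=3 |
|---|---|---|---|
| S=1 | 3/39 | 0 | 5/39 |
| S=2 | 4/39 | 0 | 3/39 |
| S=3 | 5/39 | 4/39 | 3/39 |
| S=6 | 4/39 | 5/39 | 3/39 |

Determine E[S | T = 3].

P(T = 3) = 14/39.
Summing S·P(S=x,T=y) over the conditioning event gives 38/39.
E[S | T = 3] = (38/39) / (14/39) = 19/7.

19/7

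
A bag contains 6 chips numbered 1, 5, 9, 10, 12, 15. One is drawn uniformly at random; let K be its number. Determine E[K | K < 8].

P(K < 8) = 1/3.
Σ over the event: 1·1/6 + 5·1/6 = 1.
E[K | K < 8] = (1) / (1/3) = 3.

3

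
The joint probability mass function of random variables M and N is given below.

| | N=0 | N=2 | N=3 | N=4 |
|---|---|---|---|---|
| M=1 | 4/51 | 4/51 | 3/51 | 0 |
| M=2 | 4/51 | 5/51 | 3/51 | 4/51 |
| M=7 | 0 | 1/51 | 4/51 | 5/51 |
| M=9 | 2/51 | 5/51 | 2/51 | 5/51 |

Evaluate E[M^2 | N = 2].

478/15

P(N = 2) = 5/17.
Σ M^2·P over the event = 1·(4/51) + 4·(5/51) + 49·(1/51) + 81·(5/51) = 478/51.
E[M^2 | N = 2] = (478/51) / (5/17) = 478/15.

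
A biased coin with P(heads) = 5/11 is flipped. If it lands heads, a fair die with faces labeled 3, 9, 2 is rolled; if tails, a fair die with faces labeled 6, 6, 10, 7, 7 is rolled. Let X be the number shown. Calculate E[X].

E[X | heads] = (3+9+2)/3 = 14/3.
E[X | tails] = (6+6+10+7+7)/5 = 36/5.
By the law of total expectation,
E[X] = (5/11)·(14/3) + (6/11)·(36/5) = 998/165.

998/165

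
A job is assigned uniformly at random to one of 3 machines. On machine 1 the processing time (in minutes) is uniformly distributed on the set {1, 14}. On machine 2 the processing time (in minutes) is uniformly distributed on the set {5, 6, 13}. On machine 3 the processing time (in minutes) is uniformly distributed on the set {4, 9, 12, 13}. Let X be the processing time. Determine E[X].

25/3

E[X | machine 1] = (1+14)/2 = 15/2.
E[X | machine 2] = (5+6+13)/3 = 8.
E[X | machine 3] = (4+9+12+13)/4 = 19/2.
E[X] = (1/3)·(15/2) + (1/3)·(8) + (1/3)·(19/2) = 25/3.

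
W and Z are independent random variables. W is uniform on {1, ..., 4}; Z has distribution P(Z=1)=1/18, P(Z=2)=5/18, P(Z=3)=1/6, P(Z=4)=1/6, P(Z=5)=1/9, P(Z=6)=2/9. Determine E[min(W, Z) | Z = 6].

P(Z = 6) = 2/9.
Summing min(W,Z)·P(x,y) over outcomes with Z = 6 gives 5/9.
E[min(W, Z) | Z = 6] = (5/9) / (2/9) = 5/2.

5/2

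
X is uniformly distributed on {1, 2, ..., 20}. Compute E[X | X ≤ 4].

Given X ≤ 4, X is equally likely to be any of {1, 2, 3, 4}.
E[X | X ≤ 4] = (1 + 2 + 3 + 4) / 4 = 5/2.

5/2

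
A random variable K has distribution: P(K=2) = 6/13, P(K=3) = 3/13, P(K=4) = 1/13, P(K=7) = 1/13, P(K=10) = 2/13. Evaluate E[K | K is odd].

P(K is odd) = 4/13.
Σ over the event: 3·3/13 + 7·1/13 = 16/13.
E[K | K is odd] = (16/13) / (4/13) = 4.

4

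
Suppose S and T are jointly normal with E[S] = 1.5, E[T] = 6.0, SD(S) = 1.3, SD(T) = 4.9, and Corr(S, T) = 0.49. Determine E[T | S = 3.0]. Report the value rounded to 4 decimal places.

E[T | S=x] = μ_T + ρ(σ_T/σ_S)(x − μ_S) for jointly normal variables.
E[T | S=3.0] = 6.0 + (0.49)·(4.9/1.3)·(3.0 − (1.5)) = 6.0 + (1.8469)·(1.5) = 8.7704.

8.7704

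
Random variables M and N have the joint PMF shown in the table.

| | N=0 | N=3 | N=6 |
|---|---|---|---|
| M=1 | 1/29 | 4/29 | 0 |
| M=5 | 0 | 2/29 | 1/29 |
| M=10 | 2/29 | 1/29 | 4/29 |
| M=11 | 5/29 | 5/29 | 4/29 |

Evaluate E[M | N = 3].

P(N = 3) = 12/29.
Σ M·P over the event = 1·(4/29) + 5·(2/29) + 10·(1/29) + 11·(5/29) = 79/29.
E[M | N = 3] = (79/29) / (12/29) = 79/12.

79/12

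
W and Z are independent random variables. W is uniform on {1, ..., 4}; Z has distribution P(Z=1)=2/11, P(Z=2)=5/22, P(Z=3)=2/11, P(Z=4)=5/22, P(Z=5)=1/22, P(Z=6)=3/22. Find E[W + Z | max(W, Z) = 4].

208/33

P(max(W, Z) = 4) = 3/8.
Summing (W+Z)·P(x,y) over outcomes with max(W, Z) = 4 gives 26/11.
E[W + Z | max(W, Z) = 4] = (26/11) / (3/8) = 208/33.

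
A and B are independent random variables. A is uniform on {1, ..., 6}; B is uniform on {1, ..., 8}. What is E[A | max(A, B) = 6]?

P(max(A, B) = 6) = 11/48.
Summing A·P(x,y) over outcomes with max(A, B) = 6 gives 17/16.
E[A | max(A, B) = 6] = (17/16) / (11/48) = 51/11.

51/11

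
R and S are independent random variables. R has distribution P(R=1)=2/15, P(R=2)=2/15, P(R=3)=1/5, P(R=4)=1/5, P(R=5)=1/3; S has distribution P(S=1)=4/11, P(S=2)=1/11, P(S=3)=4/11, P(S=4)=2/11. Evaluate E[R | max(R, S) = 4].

162/47

P(max(R, S) = 4) = 47/165.
Summing R·P(x,y) over outcomes with max(R, S) = 4 gives 54/55.
E[R | max(R, S) = 4] = (54/55) / (47/165) = 162/47.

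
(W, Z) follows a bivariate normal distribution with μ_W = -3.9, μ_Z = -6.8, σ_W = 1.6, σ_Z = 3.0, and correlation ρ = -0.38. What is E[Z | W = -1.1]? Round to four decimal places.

The regression of Z on W has slope ρ·σ_Z/σ_W and passes through (μ_W, μ_Z).
E[Z | W=-1.1] = -6.8 + (-0.38)·(3.0/1.6)·(-1.1 − (-3.9)) = -6.8 + (-0.7125)·(2.8) = -8.7950.

-8.7950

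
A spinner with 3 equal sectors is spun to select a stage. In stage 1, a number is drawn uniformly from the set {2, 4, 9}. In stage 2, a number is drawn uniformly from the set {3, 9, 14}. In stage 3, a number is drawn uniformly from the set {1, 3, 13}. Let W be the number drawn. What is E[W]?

E[W | stage 1] = (2+4+9)/3 = 5.
E[W | stage 2] = (3+9+14)/3 = 26/3.
E[W | stage 3] = (1+3+13)/3 = 17/3.
E[W] = (1/3)·(5) + (1/3)·(26/3) + (1/3)·(17/3) = 58/9.

58/9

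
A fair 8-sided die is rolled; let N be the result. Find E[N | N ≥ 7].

15/2

Given N ≥ 7, N is equally likely to be any of {7, 8}.
E[N | N ≥ 7] = (7 + 8) / 2 = 15/2.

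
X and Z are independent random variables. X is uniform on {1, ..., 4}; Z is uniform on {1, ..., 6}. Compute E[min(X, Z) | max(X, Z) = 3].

9/5

Outcomes with max(X, Z) = 3: (1,3), (2,3), (3,1), (3,2), (3,3), each with probability 1/24.
E[min(X, Z) | max(X, Z) = 3] = (1 + 2 + 1 + 2 + 3) / 5 = 9/5.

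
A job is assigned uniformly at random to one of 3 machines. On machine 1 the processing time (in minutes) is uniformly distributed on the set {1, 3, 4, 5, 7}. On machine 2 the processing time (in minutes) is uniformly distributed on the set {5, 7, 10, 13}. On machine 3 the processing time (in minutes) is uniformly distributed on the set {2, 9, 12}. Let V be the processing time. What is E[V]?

245/36

E[V | machine 1] = (1+3+4+5+7)/5 = 4.
E[V | machine 2] = (5+7+10+13)/4 = 35/4.
E[V | machine 3] = (2+9+12)/3 = 23/3.
By the law of total expectation,
E[V] = (1/3)·(4) + (1/3)·(35/4) + (1/3)·(23/3) = 245/36.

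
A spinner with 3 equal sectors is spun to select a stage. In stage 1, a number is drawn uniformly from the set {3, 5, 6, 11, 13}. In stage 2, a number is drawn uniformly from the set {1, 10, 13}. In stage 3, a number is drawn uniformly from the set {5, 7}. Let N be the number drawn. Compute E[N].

36/5

E[N | stage 1] = (3+5+6+11+13)/5 = 38/5.
E[N | stage 2] = (1+10+13)/3 = 8.
E[N | stage 3] = (5+7)/2 = 6.
By the law of total expectation,
E[N] = (1/3)·(38/5) + (1/3)·(8) + (1/3)·(6) = 36/5.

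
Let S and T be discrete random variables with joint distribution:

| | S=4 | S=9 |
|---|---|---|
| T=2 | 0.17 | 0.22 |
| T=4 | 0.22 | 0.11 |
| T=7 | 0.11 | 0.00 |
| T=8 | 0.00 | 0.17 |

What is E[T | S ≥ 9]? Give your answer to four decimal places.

4.4800

P(S ≥ 9) = 0.50.
Summing T·P(S=x,T=y) over the conditioning event gives 2.24.
E[T | S ≥ 9] = (2.24) / (0.50) = 4.4800.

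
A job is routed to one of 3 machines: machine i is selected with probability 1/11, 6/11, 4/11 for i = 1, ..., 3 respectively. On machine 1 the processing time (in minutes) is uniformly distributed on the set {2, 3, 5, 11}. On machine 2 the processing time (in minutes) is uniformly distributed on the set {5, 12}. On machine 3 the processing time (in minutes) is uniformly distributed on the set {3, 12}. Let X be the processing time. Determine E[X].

345/44

E[X | machine 1] = (2+3+5+11)/4 = 21/4.
E[X | machine 2] = (5+12)/2 = 17/2.
E[X | machine 3] = (3+12)/2 = 15/2.
E[X] = (1/11)·(21/4) + (6/11)·(17/2) + (4/11)·(15/2) = 345/44.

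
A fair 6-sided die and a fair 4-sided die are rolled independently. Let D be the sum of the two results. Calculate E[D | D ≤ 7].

46/9

P(D ≤ 7) = 3/4.
Σ over the event: 2·1/24 + 3·1/12 + 4·1/8 + 5·1/6 + 6·1/6 + 7·1/6 = 23/6.
E[D | D ≤ 7] = (23/6) / (3/4) = 46/9.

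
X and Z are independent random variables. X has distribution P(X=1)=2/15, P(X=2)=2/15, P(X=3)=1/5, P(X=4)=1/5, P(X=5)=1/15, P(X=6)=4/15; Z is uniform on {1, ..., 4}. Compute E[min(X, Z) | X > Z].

P(X > Z) = 37/60.
Summing min(X,Z)·P(x,y) over outcomes with X > Z gives 79/60.
E[min(X, Z) | X > Z] = (79/60) / (37/60) = 79/37.

79/37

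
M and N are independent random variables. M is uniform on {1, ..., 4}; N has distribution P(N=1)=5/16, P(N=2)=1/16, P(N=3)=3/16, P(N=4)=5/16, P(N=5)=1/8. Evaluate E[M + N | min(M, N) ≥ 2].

74/11

P(min(M, N) ≥ 2) = 33/64.
Summing (M+N)·P(x,y) over outcomes with min(M, N) ≥ 2 gives 111/32.
E[M + N | min(M, N) ≥ 2] = (111/32) / (33/64) = 74/11.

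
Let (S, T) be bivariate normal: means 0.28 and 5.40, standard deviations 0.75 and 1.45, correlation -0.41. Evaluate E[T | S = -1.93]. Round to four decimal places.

For a bivariate normal, E[T | S=x] = μ_T + ρ·(σ_T/σ_S)·(x − μ_S).
E[T | S=-1.93] = 5.40 + (-0.41)·(1.45/0.75)·(-1.93 − (0.28)) = 5.40 + (-0.79267)·(-2.21) = 7.1518.

7.1518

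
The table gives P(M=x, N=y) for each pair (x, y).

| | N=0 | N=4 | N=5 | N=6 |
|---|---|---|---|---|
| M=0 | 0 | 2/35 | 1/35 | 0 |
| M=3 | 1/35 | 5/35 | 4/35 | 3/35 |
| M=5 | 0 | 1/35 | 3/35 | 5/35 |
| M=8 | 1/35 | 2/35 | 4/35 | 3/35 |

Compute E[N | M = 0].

13/3

P(M = 0) = 3/35.
Σ N·P over the event = 4·(2/35) + 5·(1/35) = 13/35.
E[N | M = 0] = (13/35) / (3/35) = 13/3.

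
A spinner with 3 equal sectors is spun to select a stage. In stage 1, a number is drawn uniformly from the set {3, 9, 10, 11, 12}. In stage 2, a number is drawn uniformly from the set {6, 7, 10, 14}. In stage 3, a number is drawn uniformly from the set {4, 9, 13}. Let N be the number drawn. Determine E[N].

E[N | stage 1] = (3+9+10+11+12)/5 = 9.
E[N | stage 2] = (6+7+10+14)/4 = 37/4.
E[N | stage 3] = (4+9+13)/3 = 26/3.
By the law of total expectation,
E[N] = (1/3)·(9) + (1/3)·(37/4) + (1/3)·(26/3) = 323/36.

323/36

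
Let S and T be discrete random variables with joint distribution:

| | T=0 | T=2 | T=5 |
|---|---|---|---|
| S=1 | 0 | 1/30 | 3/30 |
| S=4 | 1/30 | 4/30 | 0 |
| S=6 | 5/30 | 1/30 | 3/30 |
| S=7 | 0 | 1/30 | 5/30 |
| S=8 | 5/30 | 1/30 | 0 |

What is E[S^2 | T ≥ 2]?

30

P(T ≥ 2) = 19/30.
Σ S^2·P over the event = 1·(1/30) + 1·(3/30) + 16·(4/30) + 36·(1/30) + 36·(3/30) + 49·(1/30) + 49·(5/30) + 64·(1/30) = 19.
E[S^2 | T ≥ 2] = (19) / (19/30) = 30.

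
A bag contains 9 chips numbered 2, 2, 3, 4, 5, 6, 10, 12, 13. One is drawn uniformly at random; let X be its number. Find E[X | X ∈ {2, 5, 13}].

P(X ∈ {2, 5, 13}) = 4/9.
Σ over the event: 2·2/9 + 5·1/9 + 13·1/9 = 22/9.
E[X | X ∈ {2, 5, 13}] = (22/9) / (4/9) = 11/2.

11/2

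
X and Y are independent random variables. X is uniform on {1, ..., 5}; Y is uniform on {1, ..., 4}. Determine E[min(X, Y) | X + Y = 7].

Outcomes with X + Y = 7: (3,4), (4,3), (5,2), each with probability 1/20.
E[min(X, Y) | X + Y = 7] = (3 + 3 + 2) / 3 = 8/3.

8/3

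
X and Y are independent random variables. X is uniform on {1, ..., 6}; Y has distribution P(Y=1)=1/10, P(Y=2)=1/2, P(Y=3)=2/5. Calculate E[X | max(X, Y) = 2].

17/11

P(max(X, Y) = 2) = 11/60.
Summing X·P(x,y) over outcomes with max(X, Y) = 2 gives 17/60.
E[X | max(X, Y) = 2] = (17/60) / (11/60) = 17/11.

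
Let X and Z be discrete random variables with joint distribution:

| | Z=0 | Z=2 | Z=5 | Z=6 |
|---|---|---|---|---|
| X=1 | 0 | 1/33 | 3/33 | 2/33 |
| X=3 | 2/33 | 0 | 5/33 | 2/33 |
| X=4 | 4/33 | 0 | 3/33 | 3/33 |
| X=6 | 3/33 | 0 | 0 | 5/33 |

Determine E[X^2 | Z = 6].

P(Z = 6) = 4/11.
Summing X^2·P(X=x,Z=y) over the conditioning event gives 248/33.
E[X^2 | Z = 6] = (248/33) / (4/11) = 62/3.

62/3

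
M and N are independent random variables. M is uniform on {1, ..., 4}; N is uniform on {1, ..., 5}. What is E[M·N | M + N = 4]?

P(M + N = 4) = 3/20.
Summing MN·P(x,y) over outcomes with M + N = 4 gives 1/2.
E[M·N | M + N = 4] = (1/2) / (3/20) = 10/3.

10/3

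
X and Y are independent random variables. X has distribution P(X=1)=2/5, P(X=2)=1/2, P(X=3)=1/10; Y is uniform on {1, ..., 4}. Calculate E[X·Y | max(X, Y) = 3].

P(max(X, Y) = 3) = 3/10.
Summing XY·P(x,y) over outcomes with max(X, Y) = 3 gives 3/2.
E[X·Y | max(X, Y) = 3] = (3/2) / (3/10) = 5.

5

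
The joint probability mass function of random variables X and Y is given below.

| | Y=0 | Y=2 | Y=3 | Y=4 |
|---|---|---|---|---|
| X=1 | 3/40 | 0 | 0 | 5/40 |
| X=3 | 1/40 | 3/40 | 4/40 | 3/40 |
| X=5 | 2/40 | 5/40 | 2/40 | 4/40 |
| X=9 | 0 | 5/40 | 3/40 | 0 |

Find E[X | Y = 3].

P(Y = 3) = 9/40.
Summing X·P(X=x,Y=y) over the conditioning event gives 49/40.
E[X | Y = 3] = (49/40) / (9/40) = 49/9.

49/9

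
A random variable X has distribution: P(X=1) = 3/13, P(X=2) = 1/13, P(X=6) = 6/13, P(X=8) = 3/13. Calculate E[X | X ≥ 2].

P(X ≥ 2) = 10/13.
Σ over the event: 2·1/13 + 6·6/13 + 8·3/13 = 62/13.
E[X | X ≥ 2] = (62/13) / (10/13) = 31/5.

31/5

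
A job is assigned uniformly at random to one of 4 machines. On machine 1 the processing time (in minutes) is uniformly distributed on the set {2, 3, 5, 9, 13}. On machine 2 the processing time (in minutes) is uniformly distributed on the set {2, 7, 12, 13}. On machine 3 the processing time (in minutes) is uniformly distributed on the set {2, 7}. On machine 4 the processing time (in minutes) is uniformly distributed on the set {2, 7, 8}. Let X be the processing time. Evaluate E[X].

E[X | machine 1] = (2+3+5+9+13)/5 = 32/5.
E[X | machine 2] = (2+7+12+13)/4 = 17/2.
E[X | machine 3] = (2+7)/2 = 9/2.
E[X | machine 4] = (2+7+8)/3 = 17/3.
By the law of total expectation,
E[X] = (1/4)·(32/5) + (1/4)·(17/2) + (1/4)·(9/2) + (1/4)·(17/3) = 94/15.

94/15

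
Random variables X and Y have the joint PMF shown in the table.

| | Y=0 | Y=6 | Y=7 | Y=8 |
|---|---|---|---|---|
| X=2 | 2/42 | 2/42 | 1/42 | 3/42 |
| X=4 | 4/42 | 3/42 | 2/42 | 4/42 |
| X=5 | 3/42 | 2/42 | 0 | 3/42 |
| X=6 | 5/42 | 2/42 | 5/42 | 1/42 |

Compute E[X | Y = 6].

P(Y = 6) = 3/14.
Σ X·P over the event = 2·(2/42) + 4·(3/42) + 5·(2/42) + 6·(2/42) = 19/21.
E[X | Y = 6] = (19/21) / (3/14) = 38/9.

38/9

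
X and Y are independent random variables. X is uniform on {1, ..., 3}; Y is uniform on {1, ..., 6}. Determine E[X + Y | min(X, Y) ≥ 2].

P(min(X, Y) ≥ 2) = 5/9.
Summing (X+Y)·P(x,y) over outcomes with min(X, Y) ≥ 2 gives 65/18.
E[X + Y | min(X, Y) ≥ 2] = (65/18) / (5/9) = 13/2.

13/2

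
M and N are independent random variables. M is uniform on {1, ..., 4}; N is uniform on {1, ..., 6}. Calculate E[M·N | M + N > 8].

62/3

P(M + N > 8) = 1/8.
Summing MN·P(x,y) over outcomes with M + N > 8 gives 31/12.
E[M·N | M + N > 8] = (31/12) / (1/8) = 62/3.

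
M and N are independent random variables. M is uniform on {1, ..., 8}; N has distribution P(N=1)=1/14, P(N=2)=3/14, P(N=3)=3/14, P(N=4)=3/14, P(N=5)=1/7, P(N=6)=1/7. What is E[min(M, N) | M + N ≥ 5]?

P(M + N ≥ 5) = 25/28.
Summing min(M,N)·P(x,y) over outcomes with M + N ≥ 5 gives 305/112.
E[min(M, N) | M + N ≥ 5] = (305/112) / (25/28) = 61/20.

61/20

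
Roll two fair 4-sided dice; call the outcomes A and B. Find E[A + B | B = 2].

9/2

P(B = 2) = 1/4.
Summing (A+B)·P(x,y) over outcomes with B = 2 gives 9/8.
E[A + B | B = 2] = (9/8) / (1/4) = 9/2.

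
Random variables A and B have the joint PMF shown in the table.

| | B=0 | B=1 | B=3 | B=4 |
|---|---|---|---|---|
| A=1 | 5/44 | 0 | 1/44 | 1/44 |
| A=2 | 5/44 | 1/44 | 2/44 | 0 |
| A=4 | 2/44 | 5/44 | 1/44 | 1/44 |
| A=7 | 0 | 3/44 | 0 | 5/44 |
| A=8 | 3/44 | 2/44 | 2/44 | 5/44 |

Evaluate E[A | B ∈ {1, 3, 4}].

164/29

P(B ∈ {1, 3, 4}) = 29/44.
Summing A·P(A=x,B=y) over the conditioning event gives 41/11.
E[A | B ∈ {1, 3, 4}] = (41/11) / (29/44) = 164/29.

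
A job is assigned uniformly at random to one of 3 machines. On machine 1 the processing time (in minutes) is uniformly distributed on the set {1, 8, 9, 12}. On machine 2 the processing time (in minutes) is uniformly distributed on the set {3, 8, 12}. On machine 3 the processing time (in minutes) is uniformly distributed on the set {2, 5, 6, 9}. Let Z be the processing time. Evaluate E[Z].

62/9

E[Z | machine 1] = (1+8+9+12)/4 = 15/2.
E[Z | machine 2] = (3+8+12)/3 = 23/3.
E[Z | machine 3] = (2+5+6+9)/4 = 11/2.
E[Z] = (1/3)·(15/2) + (1/3)·(23/3) + (1/3)·(11/2) = 62/9.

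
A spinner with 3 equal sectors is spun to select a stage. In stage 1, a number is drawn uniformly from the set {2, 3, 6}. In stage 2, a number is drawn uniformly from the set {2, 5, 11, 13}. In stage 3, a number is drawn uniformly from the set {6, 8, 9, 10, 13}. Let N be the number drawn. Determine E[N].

E[N | stage 1] = (2+3+6)/3 = 11/3.
E[N | stage 2] = (2+5+11+13)/4 = 31/4.
E[N | stage 3] = (6+8+9+10+13)/5 = 46/5.
E[N] = (1/3)·(11/3) + (1/3)·(31/4) + (1/3)·(46/5) = 1237/180.

1237/180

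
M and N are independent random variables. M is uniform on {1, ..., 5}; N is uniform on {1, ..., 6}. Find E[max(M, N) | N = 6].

P(N = 6) = 1/6.
Summing max(M,N)·P(x,y) over outcomes with N = 6 gives 1.
E[max(M, N) | N = 6] = (1) / (1/6) = 6.

6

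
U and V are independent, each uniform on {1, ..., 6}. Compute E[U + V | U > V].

P(U > V) = 5/12.
Summing (U+V)·P(x,y) over outcomes with U > V gives 35/12.
E[U + V | U > V] = (35/12) / (5/12) = 7.

7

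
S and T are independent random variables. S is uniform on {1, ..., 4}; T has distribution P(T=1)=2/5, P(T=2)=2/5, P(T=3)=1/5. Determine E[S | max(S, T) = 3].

P(max(S, T) = 3) = 7/20.
Summing S·P(x,y) over outcomes with max(S, T) = 3 gives 9/10.
E[S | max(S, T) = 3] = (9/10) / (7/20) = 18/7.

18/7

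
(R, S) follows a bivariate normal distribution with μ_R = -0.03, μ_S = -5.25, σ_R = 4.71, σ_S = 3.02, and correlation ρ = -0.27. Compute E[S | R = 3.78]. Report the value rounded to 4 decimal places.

E[S | R=x] = μ_S + ρ(σ_S/σ_R)(x − μ_R) for jointly normal variables.
E[S | R=3.78] = -5.25 + (-0.27)·(3.02/4.71)·(3.78 − (-0.03)) = -5.25 + (-0.17312)·(3.81) = -5.9096.

-5.9096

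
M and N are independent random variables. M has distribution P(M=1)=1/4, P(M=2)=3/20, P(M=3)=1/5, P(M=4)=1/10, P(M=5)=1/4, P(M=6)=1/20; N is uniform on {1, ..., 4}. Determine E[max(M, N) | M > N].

178/41

P(M > N) = 41/80.
Summing max(M,N)·P(x,y) over outcomes with M > N gives 89/40.
E[max(M, N) | M > N] = (89/40) / (41/80) = 178/41.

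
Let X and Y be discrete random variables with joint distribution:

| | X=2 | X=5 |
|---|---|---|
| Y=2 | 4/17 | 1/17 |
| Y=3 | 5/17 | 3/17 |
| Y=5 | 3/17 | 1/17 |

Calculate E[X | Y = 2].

P(Y = 2) = 5/17.
Σ X·P over the event = 2·(4/17) + 5·(1/17) = 13/17.
E[X | Y = 2] = (13/17) / (5/17) = 13/5.

13/5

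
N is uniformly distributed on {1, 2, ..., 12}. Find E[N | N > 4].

Given N > 4, N is equally likely to be any of {5, 6, 7, 8, 9, 10, 11, 12}.
E[N | N > 4] = (5 + 6 + 7 + 8 + 9 + 10 + 11 + 12) / 8 = 17/2.

17/2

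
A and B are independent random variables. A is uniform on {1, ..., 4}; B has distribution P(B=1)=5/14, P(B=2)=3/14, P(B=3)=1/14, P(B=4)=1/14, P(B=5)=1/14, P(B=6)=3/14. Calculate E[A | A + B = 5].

16/5

P(A + B = 5) = 5/28.
Summing A·P(x,y) over outcomes with A + B = 5 gives 4/7.
E[A | A + B = 5] = (4/7) / (5/28) = 16/5.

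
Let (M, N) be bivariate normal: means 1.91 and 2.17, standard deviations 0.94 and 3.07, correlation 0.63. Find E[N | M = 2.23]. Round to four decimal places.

The regression of N on M has slope ρ·σ_N/σ_M and passes through (μ_M, μ_N).
E[N | M=2.23] = 2.17 + (0.63)·(3.07/0.94)·(2.23 − (1.91)) = 2.17 + (2.0576)·(0.32) = 2.8284.

2.8284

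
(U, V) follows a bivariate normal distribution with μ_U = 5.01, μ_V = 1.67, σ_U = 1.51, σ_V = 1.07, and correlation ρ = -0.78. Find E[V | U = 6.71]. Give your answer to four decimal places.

0.7304

For a bivariate normal, E[V | U=x] = μ_V + ρ·(σ_V/σ_U)·(x − μ_U).
E[V | U=6.71] = 1.67 + (-0.78)·(1.07/1.51)·(6.71 − (5.01)) = 1.67 + (-0.55272)·(1.7) = 0.7304.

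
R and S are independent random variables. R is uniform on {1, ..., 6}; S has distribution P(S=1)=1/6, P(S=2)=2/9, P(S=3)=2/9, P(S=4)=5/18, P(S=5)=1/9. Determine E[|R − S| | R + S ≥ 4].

P(R + S ≥ 4) = 49/54.
Summing |R−S|·P(x,y) over outcomes with R + S ≥ 4 gives 185/108.
E[|R − S| | R + S ≥ 4] = (185/108) / (49/54) = 185/98.

185/98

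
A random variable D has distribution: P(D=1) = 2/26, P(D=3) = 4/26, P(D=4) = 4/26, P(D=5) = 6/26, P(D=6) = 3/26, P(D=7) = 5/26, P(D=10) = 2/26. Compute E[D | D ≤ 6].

P(D ≤ 6) = 19/26.
Σ over the event: 1·1/13 + 3·2/13 + 4·2/13 + 5·3/13 + 6·3/26 = 3.
E[D | D ≤ 6] = (3) / (19/26) = 78/19.

78/19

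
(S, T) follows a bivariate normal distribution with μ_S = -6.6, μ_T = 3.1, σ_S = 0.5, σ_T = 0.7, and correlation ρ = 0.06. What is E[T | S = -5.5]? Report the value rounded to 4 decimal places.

3.1924

E[T | S=x] = μ_T + ρ(σ_T/σ_S)(x − μ_S) for jointly normal variables.
E[T | S=-5.5] = 3.1 + (0.06)·(0.7/0.5)·(-5.5 − (-6.6)) = 3.1 + (0.084)·(1.1) = 3.1924.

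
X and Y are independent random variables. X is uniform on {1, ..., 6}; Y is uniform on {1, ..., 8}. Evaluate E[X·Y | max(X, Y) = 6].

216/11

P(max(X, Y) = 6) = 11/48.
Summing XY·P(x,y) over outcomes with max(X, Y) = 6 gives 9/2.
E[X·Y | max(X, Y) = 6] = (9/2) / (11/48) = 216/11.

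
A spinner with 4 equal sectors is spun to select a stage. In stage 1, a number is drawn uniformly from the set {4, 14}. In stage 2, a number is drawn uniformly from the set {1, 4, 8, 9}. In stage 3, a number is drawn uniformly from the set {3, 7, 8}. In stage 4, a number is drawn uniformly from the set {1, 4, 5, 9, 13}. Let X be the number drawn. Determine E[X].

E[X | stage 1] = (4+14)/2 = 9.
E[X | stage 2] = (1+4+8+9)/4 = 11/2.
E[X | stage 3] = (3+7+8)/3 = 6.
E[X | stage 4] = (1+4+5+9+13)/5 = 32/5.
By the law of total expectation,
E[X] = (1/4)·(9) + (1/4)·(11/2) + (1/4)·(6) + (1/4)·(32/5) = 269/40.

269/40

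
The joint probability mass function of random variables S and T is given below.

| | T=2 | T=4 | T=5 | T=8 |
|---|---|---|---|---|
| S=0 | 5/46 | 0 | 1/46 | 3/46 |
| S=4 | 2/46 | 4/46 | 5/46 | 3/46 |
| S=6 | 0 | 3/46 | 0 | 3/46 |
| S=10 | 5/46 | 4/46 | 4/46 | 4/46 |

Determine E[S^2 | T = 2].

P(T = 2) = 6/23.
Σ S^2·P over the event = 0·(5/46) + 16·(2/46) + 100·(5/46) = 266/23.
E[S^2 | T = 2] = (266/23) / (6/23) = 133/3.

133/3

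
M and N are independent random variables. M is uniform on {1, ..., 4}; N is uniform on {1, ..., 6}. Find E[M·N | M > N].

35/6

Outcomes with M > N: (2,1), (3,1), (3,2), (4,1), (4,2), (4,3), each with probability 1/24.
E[M·N | M > N] = (2 + 3 + 6 + 4 + 8 + 12) / 6 = 35/6.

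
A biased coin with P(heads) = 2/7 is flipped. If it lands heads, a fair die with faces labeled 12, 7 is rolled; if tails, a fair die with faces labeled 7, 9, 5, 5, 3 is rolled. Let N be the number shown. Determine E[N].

E[N | heads] = (12+7)/2 = 19/2.
E[N | tails] = (7+9+5+5+3)/5 = 29/5.
By the law of total expectation,
E[N] = (2/7)·(19/2) + (5/7)·(29/5) = 48/7.

48/7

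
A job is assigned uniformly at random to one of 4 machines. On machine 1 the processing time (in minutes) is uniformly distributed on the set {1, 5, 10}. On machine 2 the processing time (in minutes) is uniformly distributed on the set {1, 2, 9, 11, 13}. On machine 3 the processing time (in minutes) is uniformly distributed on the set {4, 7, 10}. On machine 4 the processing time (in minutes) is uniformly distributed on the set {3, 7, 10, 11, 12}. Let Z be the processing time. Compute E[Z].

E[Z | machine 1] = (1+5+10)/3 = 16/3.
E[Z | machine 2] = (1+2+9+11+13)/5 = 36/5.
E[Z | machine 3] = (4+7+10)/3 = 7.
E[Z | machine 4] = (3+7+10+11+12)/5 = 43/5.
E[Z] = (1/4)·(16/3) + (1/4)·(36/5) + (1/4)·(7) + (1/4)·(43/5) = 211/30.

211/30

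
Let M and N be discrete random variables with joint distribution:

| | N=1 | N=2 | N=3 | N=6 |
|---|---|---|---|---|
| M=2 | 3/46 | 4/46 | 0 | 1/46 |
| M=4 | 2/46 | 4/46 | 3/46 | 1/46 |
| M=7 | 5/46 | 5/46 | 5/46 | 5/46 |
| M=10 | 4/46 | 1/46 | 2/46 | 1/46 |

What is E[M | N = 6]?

P(N = 6) = 4/23.
Summing M·P(M=x,N=y) over the conditioning event gives 51/46.
E[M | N = 6] = (51/46) / (4/23) = 51/8.

51/8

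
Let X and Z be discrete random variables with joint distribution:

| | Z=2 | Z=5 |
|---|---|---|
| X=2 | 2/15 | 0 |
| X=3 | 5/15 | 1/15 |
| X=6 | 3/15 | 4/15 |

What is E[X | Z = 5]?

27/5

P(Z = 5) = 1/3.
Σ X·P over the event = 3·(1/15) + 6·(4/15) = 9/5.
E[X | Z = 5] = (9/5) / (1/3) = 27/5.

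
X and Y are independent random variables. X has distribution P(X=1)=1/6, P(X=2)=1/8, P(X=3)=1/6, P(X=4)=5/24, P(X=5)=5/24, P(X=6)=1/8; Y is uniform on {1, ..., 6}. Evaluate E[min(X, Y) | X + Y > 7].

235/61

P(X + Y > 7) = 61/144.
Summing min(X,Y)·P(x,y) over outcomes with X + Y > 7 gives 235/144.
E[min(X, Y) | X + Y > 7] = (235/144) / (61/144) = 235/61.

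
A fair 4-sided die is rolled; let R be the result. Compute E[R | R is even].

3

Given R is even, R is equally likely to be any of {2, 4}.
E[R | R is even] = (2 + 4) / 2 = 3.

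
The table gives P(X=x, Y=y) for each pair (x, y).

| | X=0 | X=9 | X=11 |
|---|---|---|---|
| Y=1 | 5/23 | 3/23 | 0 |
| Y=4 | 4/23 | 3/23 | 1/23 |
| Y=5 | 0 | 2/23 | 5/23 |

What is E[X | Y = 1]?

P(Y = 1) = 8/23.
Σ X·P over the event = 0·(5/23) + 9·(3/23) = 27/23.
E[X | Y = 1] = (27/23) / (8/23) = 27/8.

27/8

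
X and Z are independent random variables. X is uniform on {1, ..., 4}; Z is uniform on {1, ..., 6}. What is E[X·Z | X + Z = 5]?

Outcomes with X + Z = 5: (1,4), (2,3), (3,2), (4,1), each with probability 1/24.
E[X·Z | X + Z = 5] = (4 + 6 + 6 + 4) / 4 = 5.

5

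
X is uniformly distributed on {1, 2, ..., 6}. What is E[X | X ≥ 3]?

Given X ≥ 3, X is equally likely to be any of {3, 4, 5, 6}.
E[X | X ≥ 3] = (3 + 4 + 5 + 6) / 4 = 9/2.

9/2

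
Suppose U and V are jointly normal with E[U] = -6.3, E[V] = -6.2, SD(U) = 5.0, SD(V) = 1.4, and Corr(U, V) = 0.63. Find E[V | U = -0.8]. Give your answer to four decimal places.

-5.2298

For a bivariate normal, E[V | U=x] = μ_V + ρ·(σ_V/σ_U)·(x − μ_U).
E[V | U=-0.8] = -6.2 + (0.63)·(1.4/5.0)·(-0.8 − (-6.3)) = -6.2 + (0.1764)·(5.5) = -5.2298.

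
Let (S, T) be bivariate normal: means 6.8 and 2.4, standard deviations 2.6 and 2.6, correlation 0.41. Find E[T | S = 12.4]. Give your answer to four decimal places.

4.6960

E[T | S=x] = μ_T + ρ(σ_T/σ_S)(x − μ_S) for jointly normal variables.
E[T | S=12.4] = 2.4 + (0.41)·(2.6/2.6)·(12.4 − (6.8)) = 2.4 + (0.41)·(5.6) = 4.6960.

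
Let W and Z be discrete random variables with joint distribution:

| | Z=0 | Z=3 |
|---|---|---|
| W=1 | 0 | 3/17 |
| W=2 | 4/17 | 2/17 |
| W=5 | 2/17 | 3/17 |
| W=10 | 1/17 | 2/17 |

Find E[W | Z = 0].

4

P(Z = 0) = 7/17.
Summing W·P(W=x,Z=y) over the conditioning event gives 28/17.
E[W | Z = 0] = (28/17) / (7/17) = 4.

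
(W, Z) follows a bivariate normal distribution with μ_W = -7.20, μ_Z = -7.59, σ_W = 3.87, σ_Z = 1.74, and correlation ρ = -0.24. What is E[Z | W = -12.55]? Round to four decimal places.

-7.0127

E[Z | W=x] = μ_Z + ρ(σ_Z/σ_W)(x − μ_W) for jointly normal variables.
E[Z | W=-12.55] = -7.59 + (-0.24)·(1.74/3.87)·(-12.55 − (-7.20)) = -7.59 + (-0.10791)·(-5.35) = -7.0127.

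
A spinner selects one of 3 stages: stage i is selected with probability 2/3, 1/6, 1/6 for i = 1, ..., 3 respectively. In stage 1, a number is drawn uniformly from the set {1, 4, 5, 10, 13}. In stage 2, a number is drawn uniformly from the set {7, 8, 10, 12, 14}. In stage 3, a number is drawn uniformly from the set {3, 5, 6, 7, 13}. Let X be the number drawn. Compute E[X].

E[X | stage 1] = (1+4+5+10+13)/5 = 33/5.
E[X | stage 2] = (7+8+10+12+14)/5 = 51/5.
E[X | stage 3] = (3+5+6+7+13)/5 = 34/5.
By the law of total expectation,
E[X] = (2/3)·(33/5) + (1/6)·(51/5) + (1/6)·(34/5) = 217/30.

217/30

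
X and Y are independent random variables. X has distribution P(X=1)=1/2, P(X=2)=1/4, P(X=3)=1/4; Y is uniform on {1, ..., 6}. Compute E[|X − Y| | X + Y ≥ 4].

47/19

P(X + Y ≥ 4) = 19/24.
Summing |X−Y|·P(x,y) over outcomes with X + Y ≥ 4 gives 47/24.
E[|X − Y| | X + Y ≥ 4] = (47/24) / (19/24) = 47/19.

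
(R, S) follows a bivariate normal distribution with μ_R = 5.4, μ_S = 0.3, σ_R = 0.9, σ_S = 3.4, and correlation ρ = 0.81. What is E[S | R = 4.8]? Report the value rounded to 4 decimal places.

-1.5360

For a bivariate normal, E[S | R=x] = μ_S + ρ·(σ_S/σ_R)·(x − μ_R).
E[S | R=4.8] = 0.3 + (0.81)·(3.4/0.9)·(4.8 − (5.4)) = 0.3 + (3.06)·(-0.6) = -1.5360.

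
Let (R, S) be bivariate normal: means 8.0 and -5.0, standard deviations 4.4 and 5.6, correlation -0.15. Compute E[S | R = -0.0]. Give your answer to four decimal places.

E[S | R=x] = μ_S + ρ(σ_S/σ_R)(x − μ_R) for jointly normal variables.
E[S | R=-0.0] = -5.0 + (-0.15)·(5.6/4.4)·(-0.0 − (8.0)) = -5.0 + (-0.19091)·(-8) = -3.4727.

-3.4727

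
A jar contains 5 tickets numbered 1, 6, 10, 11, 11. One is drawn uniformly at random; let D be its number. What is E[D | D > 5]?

19/2

P(D > 5) = 4/5.
Σ over the event: 6·1/5 + 10·1/5 + 11·2/5 = 38/5.
E[D | D > 5] = (38/5) / (4/5) = 19/2.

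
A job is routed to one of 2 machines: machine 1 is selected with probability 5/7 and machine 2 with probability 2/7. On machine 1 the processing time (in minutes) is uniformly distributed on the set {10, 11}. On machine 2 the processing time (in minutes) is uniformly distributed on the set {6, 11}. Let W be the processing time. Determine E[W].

139/14

E[W | machine 1] = (10+11)/2 = 21/2.
E[W | machine 2] = (6+11)/2 = 17/2.
By the law of total expectation,
E[W] = (5/7)·(21/2) + (2/7)·(17/2) = 139/14.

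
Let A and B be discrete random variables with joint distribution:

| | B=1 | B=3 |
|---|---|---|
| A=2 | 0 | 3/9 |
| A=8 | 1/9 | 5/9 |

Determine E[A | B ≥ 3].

23/4

P(B ≥ 3) = 8/9.
Σ A·P over the event = 2·(3/9) + 8·(5/9) = 46/9.
E[A | B ≥ 3] = (46/9) / (8/9) = 23/4.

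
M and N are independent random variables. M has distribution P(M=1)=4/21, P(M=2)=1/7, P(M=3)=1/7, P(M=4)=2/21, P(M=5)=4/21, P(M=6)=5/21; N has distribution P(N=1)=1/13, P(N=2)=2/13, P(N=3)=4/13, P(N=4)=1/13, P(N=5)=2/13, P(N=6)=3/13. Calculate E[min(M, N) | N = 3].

52/21

P(N = 3) = 4/13.
Summing min(M,N)·P(x,y) over outcomes with N = 3 gives 16/21.
E[min(M, N) | N = 3] = (16/21) / (4/13) = 52/21.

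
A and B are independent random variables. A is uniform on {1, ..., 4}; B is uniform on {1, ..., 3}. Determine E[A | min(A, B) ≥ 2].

Outcomes with min(A, B) ≥ 2: (2,2), (2,3), (3,2), (3,3), (4,2), (4,3), each with probability 1/12.
E[A | min(A, B) ≥ 2] = (2 + 2 + 3 + 3 + 4 + 4) / 6 = 3.

3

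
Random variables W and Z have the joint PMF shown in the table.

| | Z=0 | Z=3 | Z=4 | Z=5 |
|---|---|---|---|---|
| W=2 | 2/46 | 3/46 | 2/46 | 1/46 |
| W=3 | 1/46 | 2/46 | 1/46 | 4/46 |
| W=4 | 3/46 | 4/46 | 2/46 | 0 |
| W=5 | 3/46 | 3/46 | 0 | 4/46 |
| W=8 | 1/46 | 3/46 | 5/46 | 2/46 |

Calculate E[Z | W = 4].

20/9

P(W = 4) = 9/46.
Σ Z·P over the event = 0·(3/46) + 3·(4/46) + 4·(2/46) = 10/23.
E[Z | W = 4] = (10/23) / (9/46) = 20/9.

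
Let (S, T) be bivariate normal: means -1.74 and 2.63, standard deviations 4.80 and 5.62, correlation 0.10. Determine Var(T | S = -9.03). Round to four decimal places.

For a bivariate normal, Var(T | S=x) = σ_T²(1 − ρ²).
Var(T | S=-9.03) = (5.62)²·(1 − (0.10)²) = 31.5844·0.99 = 31.2686.

31.2686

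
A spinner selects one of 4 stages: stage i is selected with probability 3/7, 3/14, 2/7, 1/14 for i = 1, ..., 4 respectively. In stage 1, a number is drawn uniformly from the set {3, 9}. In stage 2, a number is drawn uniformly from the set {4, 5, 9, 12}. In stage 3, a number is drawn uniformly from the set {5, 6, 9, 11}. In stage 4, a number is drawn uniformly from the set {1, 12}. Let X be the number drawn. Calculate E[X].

48/7

E[X | stage 1] = (3+9)/2 = 6.
E[X | stage 2] = (4+5+9+12)/4 = 15/2.
E[X | stage 3] = (5+6+9+11)/4 = 31/4.
E[X | stage 4] = (1+12)/2 = 13/2.
By the law of total expectation,
E[X] = (3/7)·(6) + (3/14)·(15/2) + (2/7)·(31/4) + (1/14)·(13/2) = 48/7.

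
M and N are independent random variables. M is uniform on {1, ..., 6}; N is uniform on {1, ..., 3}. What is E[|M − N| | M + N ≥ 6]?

P(M + N ≥ 6) = 1/2.
Summing |M−N|·P(x,y) over outcomes with M + N ≥ 6 gives 4/3.
E[|M − N| | M + N ≥ 6] = (4/3) / (1/2) = 8/3.

8/3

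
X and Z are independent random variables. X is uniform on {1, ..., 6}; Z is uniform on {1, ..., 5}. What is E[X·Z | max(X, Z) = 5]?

Outcomes with max(X, Z) = 5: (1,5), (2,5), (3,5), (4,5), (5,1), (5,2), (5,3), (5,4), (5,5), each with probability 1/30.
E[X·Z | max(X, Z) = 5] = (5 + 10 + 15 + 20 + 5 + 10 + 15 + 20 + 25) / 9 = 125/9.

125/9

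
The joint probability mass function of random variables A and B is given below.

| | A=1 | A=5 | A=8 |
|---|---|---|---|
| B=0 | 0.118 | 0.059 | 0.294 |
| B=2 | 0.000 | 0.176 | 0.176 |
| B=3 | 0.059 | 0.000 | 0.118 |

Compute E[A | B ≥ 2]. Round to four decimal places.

P(B ≥ 2) = 0.529.
Σ A·P over the event = 1·(0.059) + 5·(0.176) + 8·(0.176) + 8·(0.118) = 3.291.
E[A | B ≥ 2] = (3.291) / (0.529) = 6.2212.

6.2212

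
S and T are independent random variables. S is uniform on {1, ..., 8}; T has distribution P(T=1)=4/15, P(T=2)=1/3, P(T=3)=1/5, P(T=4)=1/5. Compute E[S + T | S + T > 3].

785/107

P(S + T > 3) = 107/120.
Summing (S+T)·P(x,y) over outcomes with S + T > 3 gives 157/24.
E[S + T | S + T > 3] = (157/24) / (107/120) = 785/107.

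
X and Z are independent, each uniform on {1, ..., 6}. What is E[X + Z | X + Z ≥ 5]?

116/15

P(X + Z ≥ 5) = 5/6.
Summing (X+Z)·P(x,y) over outcomes with X + Z ≥ 5 gives 58/9.
E[X + Z | X + Z ≥ 5] = (58/9) / (5/6) = 116/15.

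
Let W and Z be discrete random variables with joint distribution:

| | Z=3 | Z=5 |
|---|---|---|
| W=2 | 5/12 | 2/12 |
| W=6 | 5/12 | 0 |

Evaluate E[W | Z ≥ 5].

P(Z ≥ 5) = 1/6.
Σ W·P over the event = 2·(2/12) = 1/3.
E[W | Z ≥ 5] = (1/3) / (1/6) = 2.

2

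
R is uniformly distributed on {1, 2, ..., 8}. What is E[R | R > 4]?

13/2

Given R > 4, R is equally likely to be any of {5, 6, 7, 8}.
E[R | R > 4] = (5 + 6 + 7 + 8) / 4 = 13/2.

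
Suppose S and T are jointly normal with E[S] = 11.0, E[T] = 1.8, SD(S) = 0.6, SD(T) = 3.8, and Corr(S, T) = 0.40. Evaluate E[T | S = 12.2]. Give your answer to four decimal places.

4.8400

E[T | S=x] = μ_T + ρ(σ_T/σ_S)(x − μ_S) for jointly normal variables.
E[T | S=12.2] = 1.8 + (0.40)·(3.8/0.6)·(12.2 − (11.0)) = 1.8 + (2.5333)·(1.2) = 4.8400.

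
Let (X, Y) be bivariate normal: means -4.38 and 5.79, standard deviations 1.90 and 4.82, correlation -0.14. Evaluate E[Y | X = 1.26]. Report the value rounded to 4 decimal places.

The regression of Y on X has slope ρ·σ_Y/σ_X and passes through (μ_X, μ_Y).
E[Y | X=1.26] = 5.79 + (-0.14)·(4.82/1.90)·(1.26 − (-4.38)) = 5.79 + (-0.35516)·(5.64) = 3.7869.

3.7869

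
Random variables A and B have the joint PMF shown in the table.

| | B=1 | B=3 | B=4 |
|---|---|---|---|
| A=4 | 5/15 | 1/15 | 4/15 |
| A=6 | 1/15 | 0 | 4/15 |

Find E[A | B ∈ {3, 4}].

P(B ∈ {3, 4}) = 3/5.
Summing A·P(A=x,B=y) over the conditioning event gives 44/15.
E[A | B ∈ {3, 4}] = (44/15) / (3/5) = 44/9.

44/9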